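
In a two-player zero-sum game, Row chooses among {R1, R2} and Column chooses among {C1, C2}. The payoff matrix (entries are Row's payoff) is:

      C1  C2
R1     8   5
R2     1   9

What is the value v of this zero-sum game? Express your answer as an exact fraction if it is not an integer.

Row minima: R1 → 5, R2 → 1; maximin = 5.
Column maxima: C1 → 8, C2 → 9; minimax = 8.
5 ≠ 8, so there is no saddle point; optimal play is mixed.
Let Row play R1 with probability p. Expected payoff against C1: 8p + 1(1−p) = 7p + 1; against C2: 5p + 9(1−p) = −4p + 9.
Setting these equal: 7p + 1 = −4p + 9 ⇒ 11p = 8 ⇒ p = 8/11, and the value is (7)·(8/11) + 1 = 67/11.
For Column: with q = P(C1), equating R1's and R2's payoffs gives 3q + 5 = −8q + 9 ⇒ q = 4/11.

67/11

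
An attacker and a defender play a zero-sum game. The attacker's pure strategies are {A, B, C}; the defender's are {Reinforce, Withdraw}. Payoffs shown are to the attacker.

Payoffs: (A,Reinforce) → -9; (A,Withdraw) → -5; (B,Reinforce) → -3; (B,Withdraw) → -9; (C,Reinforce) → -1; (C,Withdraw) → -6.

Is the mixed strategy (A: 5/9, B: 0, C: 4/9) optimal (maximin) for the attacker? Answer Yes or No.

Yes

Against Reinforce this mix gives (5/9)·(-9) + (4/9)·(-1) = -49/9.
Against Withdraw this mix gives (5/9)·(-5) + (4/9)·(-6) = -49/9.
All of the defender's active replies (Reinforce, Withdraw) yield -49/9, and no column does worse for the attacker. The mix makes the defender indifferent and guarantees -49/9, so it is optimal.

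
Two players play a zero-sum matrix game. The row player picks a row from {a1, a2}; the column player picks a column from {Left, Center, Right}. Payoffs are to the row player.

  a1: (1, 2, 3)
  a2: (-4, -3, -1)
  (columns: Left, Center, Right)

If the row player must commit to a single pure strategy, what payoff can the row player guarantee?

1

Row minima: a1 → 1, a2 → -4.
The best of these is 1.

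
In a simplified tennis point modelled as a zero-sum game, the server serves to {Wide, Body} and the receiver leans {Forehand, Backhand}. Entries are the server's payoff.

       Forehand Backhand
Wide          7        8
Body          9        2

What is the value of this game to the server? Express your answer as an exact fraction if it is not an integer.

29/4

Row minima: Wide → 7, Body → 2; maximin = 7.
Column maxima: Forehand → 9, Backhand → 8; minimax = 8.
7 ≠ 8, so there is no saddle point; optimal play is mixed.
Let the server play Wide with probability p. Expected payoff against Forehand: 7p + 9(1−p) = −2p + 9; against Backhand: 8p + 2(1−p) = 6p + 2.
Setting these equal: −2p + 9 = 6p + 2 ⇒ −8p = -7 ⇒ p = 7/8, and the value is (-2)·(7/8) + 9 = 29/4.
For the receiver: with q = P(Forehand), equating Wide's and Body's payoffs gives −q + 8 = 7q + 2 ⇒ q = 3/4.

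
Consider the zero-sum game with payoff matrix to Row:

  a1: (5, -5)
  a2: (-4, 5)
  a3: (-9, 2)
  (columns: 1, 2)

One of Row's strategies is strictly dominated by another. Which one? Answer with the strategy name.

a3

a2 gives a strictly higher payoff than a3 against every column: -4 > -9, 5 > 2.
So a3 is strictly dominated and Row never plays it.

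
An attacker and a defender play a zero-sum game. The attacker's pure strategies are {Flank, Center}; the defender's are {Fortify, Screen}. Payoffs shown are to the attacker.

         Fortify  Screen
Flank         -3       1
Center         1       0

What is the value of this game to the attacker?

1/5

Row minima: Flank → -3, Center → 0; maximin = 0.
Column maxima: Fortify → 1, Screen → 1; minimax = 1.
0 ≠ 1, so there is no saddle point; optimal play is mixed.
Let the attacker play Flank with probability p. Expected payoff against Fortify: (-3)p + 1(1−p) = −4p + 1; against Screen: 1p + 0(1−p) = p.
Setting these equal: −4p + 1 = p ⇒ −5p = -1 ⇒ p = 1/5, and the value is (-4)·(1/5) + 1 = 1/5.
For the defender: with q = P(Fortify), equating Flank's and Center's payoffs gives −4q + 1 = q ⇒ q = 1/5.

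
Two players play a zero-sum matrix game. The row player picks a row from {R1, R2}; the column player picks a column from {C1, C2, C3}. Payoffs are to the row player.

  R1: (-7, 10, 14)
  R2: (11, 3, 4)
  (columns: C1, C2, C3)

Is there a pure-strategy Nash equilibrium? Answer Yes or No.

Row minima: R1 → -7, R2 → 3; maximin = 3.
Column maxima: C1 → 11, C2 → 10, C3 → 14; minimax = 10.
3 ≠ 10, so no pure-strategy equilibrium exists.

No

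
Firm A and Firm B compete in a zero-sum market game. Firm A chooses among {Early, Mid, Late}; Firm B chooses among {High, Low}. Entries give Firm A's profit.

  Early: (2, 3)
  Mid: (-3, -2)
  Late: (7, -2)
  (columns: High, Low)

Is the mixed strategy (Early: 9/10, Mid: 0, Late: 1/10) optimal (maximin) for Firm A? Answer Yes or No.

Against High this mix gives (9/10)·2 + (1/10)·7 = 5/2.
Against Low this mix gives (9/10)·3 + (1/10)·(-2) = 5/2.
All of Firm B's active replies (High, Low) yield 5/2, and no column does worse for Firm A. The mix makes Firm B indifferent and guarantees 5/2, so it is optimal.

Yes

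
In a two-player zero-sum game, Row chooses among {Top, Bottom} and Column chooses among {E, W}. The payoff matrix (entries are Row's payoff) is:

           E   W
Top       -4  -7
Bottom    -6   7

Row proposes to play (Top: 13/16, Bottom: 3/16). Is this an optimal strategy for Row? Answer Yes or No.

Yes

Against E this mix gives (13/16)·(-4) + (3/16)·(-6) = -35/8.
Against W this mix gives (13/16)·(-7) + (3/16)·7 = -35/8.
All of Column's active replies (E, W) yield -35/8, and no column does worse for Row. The mix makes Column indifferent and guarantees -35/8, so it is optimal.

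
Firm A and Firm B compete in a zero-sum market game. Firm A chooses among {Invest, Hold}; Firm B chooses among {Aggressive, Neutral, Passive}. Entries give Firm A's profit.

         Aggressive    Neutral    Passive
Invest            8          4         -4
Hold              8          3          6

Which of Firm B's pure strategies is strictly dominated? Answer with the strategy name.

Aggressive

Neutral holds Firm A's payoff strictly below Aggressive in every row: 4 < 8, 3 < 8.
So Aggressive is strictly dominated for Firm B.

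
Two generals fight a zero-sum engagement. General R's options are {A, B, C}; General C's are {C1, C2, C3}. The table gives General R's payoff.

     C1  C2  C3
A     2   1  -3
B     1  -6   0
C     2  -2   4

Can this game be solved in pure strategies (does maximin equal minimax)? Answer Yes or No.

No

Row minima: A → -3, B → -6, C → -2; maximin = -2.
Column maxima: C1 → 2, C2 → 1, C3 → 4; minimax = 1.
-2 ≠ 1, so no pure-strategy equilibrium exists.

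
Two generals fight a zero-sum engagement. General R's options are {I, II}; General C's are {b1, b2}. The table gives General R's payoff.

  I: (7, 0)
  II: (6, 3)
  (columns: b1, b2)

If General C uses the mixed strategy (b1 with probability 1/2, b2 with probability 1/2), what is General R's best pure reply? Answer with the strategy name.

II

Expected payoff of I: (1/2)·7 + (1/2)·0 = 7/2.
Expected payoff of II: (1/2)·6 + (1/2)·3 = 9/2.
The largest is 9/2, so General R's best response is II.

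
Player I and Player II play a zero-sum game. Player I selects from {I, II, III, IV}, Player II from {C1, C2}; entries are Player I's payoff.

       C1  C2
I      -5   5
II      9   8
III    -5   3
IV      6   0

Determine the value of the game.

Row minima: I → -5, II → 8, III → -5, IV → 0; maximin = 8.
Column maxima: C1 → 9, C2 → 8; minimax = 8.
Since maximin = minimax = 8, there is a saddle point and the value is 8.

8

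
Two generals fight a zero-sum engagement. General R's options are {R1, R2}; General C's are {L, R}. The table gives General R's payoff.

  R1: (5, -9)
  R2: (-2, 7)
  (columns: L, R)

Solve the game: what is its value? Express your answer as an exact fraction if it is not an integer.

17/23

Row minima: R1 → -9, R2 → -2; maximin = -2.
Column maxima: L → 5, R → 7; minimax = 5.
-2 ≠ 5, so there is no saddle point; optimal play is mixed.
Let General R play R1 with probability p. Expected payoff against L: 5p + (-2)(1−p) = 7p − 2; against R: (-9)p + 7(1−p) = −16p + 7.
Setting these equal: 7p − 2 = −16p + 7 ⇒ 23p = 9 ⇒ p = 9/23, and the value is (7)·(9/23) − 2 = 17/23.
For General C: with q = P(L), equating R1's and R2's payoffs gives 14q − 9 = −9q + 7 ⇒ q = 16/23.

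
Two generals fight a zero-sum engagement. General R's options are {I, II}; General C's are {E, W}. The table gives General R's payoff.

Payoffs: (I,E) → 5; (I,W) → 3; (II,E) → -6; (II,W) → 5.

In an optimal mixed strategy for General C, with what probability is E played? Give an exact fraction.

2/13

Row minima: I → 3, II → -6; maximin = 3.
Column maxima: E → 5, W → 5; minimax = 5.
3 ≠ 5, so there is no saddle point; optimal play is mixed.
Let General R play I with probability p. Expected payoff against E: 5p + (-6)(1−p) = 11p − 6; against W: 3p + 5(1−p) = −2p + 5.
Setting these equal: 11p − 6 = −2p + 5 ⇒ 13p = 11 ⇒ p = 11/13, and the value is (11)·(11/13) − 6 = 43/13.
For General C: with q = P(E), equating I's and II's payoffs gives 2q + 3 = −11q + 5 ⇒ q = 2/13.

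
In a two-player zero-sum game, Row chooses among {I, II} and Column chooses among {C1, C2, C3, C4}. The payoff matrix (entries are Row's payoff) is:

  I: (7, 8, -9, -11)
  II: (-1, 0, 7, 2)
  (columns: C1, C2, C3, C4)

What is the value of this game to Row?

Row minima: I → -11, II → -1; maximin = -1.
Column maxima: C1 → 7, C2 → 8, C3 → 7, C4 → 2; minimax = 2.
-1 ≠ 2, so there is no saddle point; optimal play is mixed.
C2 is strictly dominated by C1 (it gives Row strictly more in every row), so Column never plays it.
C3 is strictly dominated by C4 (it gives Row strictly more in every row), so Column never plays it.
On the remaining 2×2 (I, II vs C1, C4):
Let Row play I with probability p. Expected payoff against C1: 7p + (-1)(1−p) = 8p − 1; against C4: (-11)p + 2(1−p) = −13p + 2.
Setting these equal: 8p − 1 = −13p + 2 ⇒ 21p = 3 ⇒ p = 1/7, and the value is (8)·(1/7) − 1 = 1/7.
For Column: with q = P(C1), equating I's and II's payoffs gives 18q − 11 = −3q + 2 ⇒ q = 13/21.

1/7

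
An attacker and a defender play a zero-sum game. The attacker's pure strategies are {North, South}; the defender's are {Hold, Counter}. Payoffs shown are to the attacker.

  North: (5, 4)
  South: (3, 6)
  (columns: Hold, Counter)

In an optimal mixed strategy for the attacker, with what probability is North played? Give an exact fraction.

Row minima: North → 4, South → 3; maximin = 4.
Column maxima: Hold → 5, Counter → 6; minimax = 5.
4 ≠ 5, so there is no saddle point; optimal play is mixed.
Let the attacker play North with probability p. Expected payoff against Hold: 5p + 3(1−p) = 2p + 3; against Counter: 4p + 6(1−p) = −2p + 6.
Setting these equal: 2p + 3 = −2p + 6 ⇒ 4p = 3 ⇒ p = 3/4, and the value is (2)·(3/4) + 3 = 9/2.
For the defender: with q = P(Hold), equating North's and South's payoffs gives q + 4 = −3q + 6 ⇒ q = 1/2.

3/4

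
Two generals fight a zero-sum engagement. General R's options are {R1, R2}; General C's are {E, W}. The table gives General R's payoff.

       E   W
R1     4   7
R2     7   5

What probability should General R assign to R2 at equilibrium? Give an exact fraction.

3/5

Row minima: R1 → 4, R2 → 5; maximin = 5.
Column maxima: E → 7, W → 7; minimax = 7.
5 ≠ 7, so there is no saddle point; optimal play is mixed.
Let General R play R1 with probability p. Expected payoff against E: 4p + 7(1−p) = −3p + 7; against W: 7p + 5(1−p) = 2p + 5.
Setting these equal: −3p + 7 = 2p + 5 ⇒ −5p = -2 ⇒ p = 2/5, and the value is (-3)·(2/5) + 7 = 29/5.
For General C: with q = P(E), equating R1's and R2's payoffs gives −3q + 7 = 2q + 5 ⇒ q = 2/5.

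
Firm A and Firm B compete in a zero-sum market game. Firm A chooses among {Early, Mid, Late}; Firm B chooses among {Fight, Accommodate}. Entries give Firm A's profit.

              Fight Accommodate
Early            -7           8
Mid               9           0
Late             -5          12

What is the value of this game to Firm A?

54/13

Row minima: Early → -7, Mid → 0, Late → -5; maximin = 0.
Column maxima: Fight → 9, Accommodate → 12; minimax = 9.
0 ≠ 9, so there is no saddle point; optimal play is mixed.
Early is strictly dominated by Late, so Firm A never plays it.
On the remaining 2×2 (Mid, Late vs Fight, Accommodate):
Let Firm A play Mid with probability p. Expected payoff against Fight: 9p + (-5)(1−p) = 14p − 5; against Accommodate: 0p + 12(1−p) = −12p + 12.
Setting these equal: 14p − 5 = −12p + 12 ⇒ 26p = 17 ⇒ p = 17/26, and the value is (14)·(17/26) − 5 = 54/13.
For Firm B: with q = P(Fight), equating Mid's and Late's payoffs gives 9q = −17q + 12 ⇒ q = 6/13.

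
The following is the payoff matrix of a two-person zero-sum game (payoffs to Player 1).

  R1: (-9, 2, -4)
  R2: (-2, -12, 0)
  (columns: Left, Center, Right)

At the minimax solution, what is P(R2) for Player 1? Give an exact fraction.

Row minima: R1 → -9, R2 → -12; maximin = -9.
Column maxima: Left → -2, Center → 2, Right → 0; minimax = -2.
-9 ≠ -2, so there is no saddle point; optimal play is mixed.
Right is strictly dominated by Left (it gives Player 1 strictly more in every row), so Player 2 never plays it.
On the remaining 2×2 (R1, R2 vs Left, Center):
Let Player 1 play R1 with probability p. Expected payoff against Left: (-9)p + (-2)(1−p) = −7p − 2; against Center: 2p + (-12)(1−p) = 14p − 12.
Setting these equal: −7p − 2 = 14p − 12 ⇒ −21p = -10 ⇒ p = 10/21, and the value is (-7)·(10/21) − 2 = -16/3.
For Player 2: with q = P(Left), equating R1's and R2's payoffs gives −11q + 2 = 10q − 12 ⇒ q = 2/3.

11/21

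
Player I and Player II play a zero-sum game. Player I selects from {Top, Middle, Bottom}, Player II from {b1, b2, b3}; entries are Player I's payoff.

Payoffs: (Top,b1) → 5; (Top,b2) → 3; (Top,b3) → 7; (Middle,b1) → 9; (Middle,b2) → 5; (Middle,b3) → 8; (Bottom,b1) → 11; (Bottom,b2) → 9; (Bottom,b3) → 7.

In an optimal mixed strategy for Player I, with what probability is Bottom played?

3/5

Row minima: Top → 3, Middle → 5, Bottom → 7; maximin = 7.
Column maxima: b1 → 11, b2 → 9, b3 → 8; minimax = 8.
7 ≠ 8, so there is no saddle point; optimal play is mixed.
Top is strictly dominated by Middle, so Player I never plays it.
b1 is strictly dominated by b2 (it gives Player I strictly more in every row), so Player II never plays it.
On the remaining 2×2 (Middle, Bottom vs b2, b3):
Let Player I play Middle with probability p. Expected payoff against b2: 5p + 9(1−p) = −4p + 9; against b3: 8p + 7(1−p) = p + 7.
Setting these equal: −4p + 9 = p + 7 ⇒ −5p = -2 ⇒ p = 2/5, and the value is (-4)·(2/5) + 9 = 37/5.
For Player II: with q = P(b2), equating Middle's and Bottom's payoffs gives −3q + 8 = 2q + 7 ⇒ q = 1/5.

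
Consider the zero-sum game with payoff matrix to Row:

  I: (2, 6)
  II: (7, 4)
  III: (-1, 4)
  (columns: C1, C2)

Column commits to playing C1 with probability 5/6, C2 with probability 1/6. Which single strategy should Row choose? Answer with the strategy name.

II

Expected payoff of I: (5/6)·2 + (1/6)·6 = 8/3.
Expected payoff of II: (5/6)·7 + (1/6)·4 = 13/2.
Expected payoff of III: (5/6)·(-1) + (1/6)·4 = -1/6.
The largest is 13/2, so Row's best response is II.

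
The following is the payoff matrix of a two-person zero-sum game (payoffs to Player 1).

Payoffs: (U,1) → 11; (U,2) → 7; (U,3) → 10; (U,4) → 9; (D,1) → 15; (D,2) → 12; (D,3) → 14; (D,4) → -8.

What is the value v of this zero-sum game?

82/11

Row minima: U → 7, D → -8; maximin = 7.
Column maxima: 1 → 15, 2 → 12, 3 → 14, 4 → 9; minimax = 9.
7 ≠ 9, so there is no saddle point; optimal play is mixed.
1 is strictly dominated by 2 (it gives Player 1 strictly more in every row), so Player 2 never plays it.
3 is strictly dominated by 2 (it gives Player 1 strictly more in every row), so Player 2 never plays it.
On the remaining 2×2 (U, D vs 2, 4):
Let Player 1 play U with probability p. Expected payoff against 2: 7p + 12(1−p) = −5p + 12; against 4: 9p + (-8)(1−p) = 17p − 8.
Setting these equal: −5p + 12 = 17p − 8 ⇒ −22p = -20 ⇒ p = 10/11, and the value is (-5)·(10/11) + 12 = 82/11.
For Player 2: with q = P(2), equating U's and D's payoffs gives −2q + 9 = 20q − 8 ⇒ q = 17/22.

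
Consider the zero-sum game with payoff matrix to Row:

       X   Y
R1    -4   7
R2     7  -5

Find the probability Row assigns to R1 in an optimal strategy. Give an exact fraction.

Row minima: R1 → -4, R2 → -5; maximin = -4.
Column maxima: X → 7, Y → 7; minimax = 7.
-4 ≠ 7, so there is no saddle point; optimal play is mixed.
Let Row play R1 with probability p. Expected payoff against X: (-4)p + 7(1−p) = −11p + 7; against Y: 7p + (-5)(1−p) = 12p − 5.
Setting these equal: −11p + 7 = 12p − 5 ⇒ −23p = -12 ⇒ p = 12/23, and the value is (-11)·(12/23) + 7 = 29/23.
For Column: with q = P(X), equating R1's and R2's payoffs gives −11q + 7 = 12q − 5 ⇒ q = 12/23.

12/23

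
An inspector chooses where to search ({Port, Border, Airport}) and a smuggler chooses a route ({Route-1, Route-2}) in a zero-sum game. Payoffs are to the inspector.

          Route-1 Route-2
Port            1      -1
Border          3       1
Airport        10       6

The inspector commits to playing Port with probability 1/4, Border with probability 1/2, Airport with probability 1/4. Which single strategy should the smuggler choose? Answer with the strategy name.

If the smuggler plays Route-1, the inspector's expected payoff is (1/4)·1 + (1/2)·3 + (1/4)·10 = 17/4.
If the smuggler plays Route-2, the inspector's expected payoff is (1/4)·(-1) + (1/2)·1 + (1/4)·6 = 7/4.
The smuggler minimizes the inspector's payoff; the smallest is 7/4, so the best response is Route-2.

Route-2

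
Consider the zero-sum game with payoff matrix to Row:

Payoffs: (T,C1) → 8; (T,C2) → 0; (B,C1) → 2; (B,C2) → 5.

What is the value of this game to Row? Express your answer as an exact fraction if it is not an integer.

40/11

Row minima: T → 0, B → 2; maximin = 2.
Column maxima: C1 → 8, C2 → 5; minimax = 5.
2 ≠ 5, so there is no saddle point; optimal play is mixed.
Let Row play T with probability p. Expected payoff against C1: 8p + 2(1−p) = 6p + 2; against C2: 0p + 5(1−p) = −5p + 5.
Setting these equal: 6p + 2 = −5p + 5 ⇒ 11p = 3 ⇒ p = 3/11, and the value is (6)·(3/11) + 2 = 40/11.
For Column: with q = P(C1), equating T's and B's payoffs gives 8q = −3q + 5 ⇒ q = 5/11.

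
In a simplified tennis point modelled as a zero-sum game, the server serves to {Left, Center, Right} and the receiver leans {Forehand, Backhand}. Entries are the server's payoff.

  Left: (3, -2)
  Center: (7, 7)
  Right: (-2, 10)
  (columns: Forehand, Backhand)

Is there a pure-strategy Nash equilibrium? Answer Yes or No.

Row minima: Left → -2, Center → 7, Right → -2; maximin = 7.
Column maxima: Forehand → 7, Backhand → 10; minimax = 7.
maximin = minimax = 7, so a saddle point exists.

Yes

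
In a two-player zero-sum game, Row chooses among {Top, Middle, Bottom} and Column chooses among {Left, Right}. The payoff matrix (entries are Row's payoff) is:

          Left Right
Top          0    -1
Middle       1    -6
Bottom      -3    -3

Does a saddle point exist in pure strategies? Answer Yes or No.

Row minima: Top → -1, Middle → -6, Bottom → -3; maximin = -1.
Column maxima: Left → 1, Right → -1; minimax = -1.
maximin = minimax = -1, so a saddle point exists.

Yes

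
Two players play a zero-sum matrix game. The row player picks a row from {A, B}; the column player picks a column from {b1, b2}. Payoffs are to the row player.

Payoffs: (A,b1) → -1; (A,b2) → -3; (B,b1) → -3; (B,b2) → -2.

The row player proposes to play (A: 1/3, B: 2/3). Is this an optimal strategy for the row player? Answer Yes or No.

Yes

Against b1 this mix gives (1/3)·(-1) + (2/3)·(-3) = -7/3.
Against b2 this mix gives (1/3)·(-3) + (2/3)·(-2) = -7/3.
All of the column player's active replies (b1, b2) yield -7/3, and no column does worse for the row player. The mix makes the column player indifferent and guarantees -7/3, so it is optimal.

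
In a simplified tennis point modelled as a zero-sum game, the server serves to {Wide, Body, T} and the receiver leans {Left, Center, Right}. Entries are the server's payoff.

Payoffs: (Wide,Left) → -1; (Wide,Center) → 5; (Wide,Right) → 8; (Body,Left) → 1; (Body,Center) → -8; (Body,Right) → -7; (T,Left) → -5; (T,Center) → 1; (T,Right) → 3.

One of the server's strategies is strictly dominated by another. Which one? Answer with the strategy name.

Wide gives a strictly higher payoff than T against every column: -1 > -5, 5 > 1, 8 > 3.
So T is strictly dominated and the server never plays it.

T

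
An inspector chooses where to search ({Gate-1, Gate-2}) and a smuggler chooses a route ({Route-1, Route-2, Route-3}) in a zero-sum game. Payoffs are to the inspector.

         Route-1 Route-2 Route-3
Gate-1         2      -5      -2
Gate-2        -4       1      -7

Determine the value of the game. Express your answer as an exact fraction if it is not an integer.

Row minima: Gate-1 → -5, Gate-2 → -7; maximin = -5.
Column maxima: Route-1 → 2, Route-2 → 1, Route-3 → -2; minimax = -2.
-5 ≠ -2, so there is no saddle point; optimal play is mixed.
Route-1 is strictly dominated by Route-3 (it gives the inspector strictly more in every row), so the smuggler never plays it.
On the remaining 2×2 (Gate-1, Gate-2 vs Route-2, Route-3):
Let the inspector play Gate-1 with probability p. Expected payoff against Route-2: (-5)p + 1(1−p) = −6p + 1; against Route-3: (-2)p + (-7)(1−p) = 5p − 7.
Setting these equal: −6p + 1 = 5p − 7 ⇒ −11p = -8 ⇒ p = 8/11, and the value is (-6)·(8/11) + 1 = -37/11.
For the smuggler: with q = P(Route-2), equating Gate-1's and Gate-2's payoffs gives −3q − 2 = 8q − 7 ⇒ q = 5/11.

-37/11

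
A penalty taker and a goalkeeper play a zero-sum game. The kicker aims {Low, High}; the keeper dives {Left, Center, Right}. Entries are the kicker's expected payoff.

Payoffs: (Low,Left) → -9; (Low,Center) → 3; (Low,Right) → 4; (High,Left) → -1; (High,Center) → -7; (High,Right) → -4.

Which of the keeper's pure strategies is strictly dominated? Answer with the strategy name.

Right

Center holds the kicker's payoff strictly below Right in every row: 3 < 4, -7 < -4.
So Right is strictly dominated for the keeper.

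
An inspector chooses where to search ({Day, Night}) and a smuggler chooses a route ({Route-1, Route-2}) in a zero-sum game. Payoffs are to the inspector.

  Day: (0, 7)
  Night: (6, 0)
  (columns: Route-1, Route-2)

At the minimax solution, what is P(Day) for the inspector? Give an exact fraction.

6/13

Row minima: Day → 0, Night → 0; maximin = 0.
Column maxima: Route-1 → 6, Route-2 → 7; minimax = 6.
0 ≠ 6, so there is no saddle point; optimal play is mixed.
Let the inspector play Day with probability p. Expected payoff against Route-1: 0p + 6(1−p) = −6p + 6; against Route-2: 7p + 0(1−p) = 7p.
Setting these equal: −6p + 6 = 7p ⇒ −13p = -6 ⇒ p = 6/13, and the value is (-6)·(6/13) + 6 = 42/13.
For the smuggler: with q = P(Route-1), equating Day's and Night's payoffs gives −7q + 7 = 6q ⇒ q = 7/13.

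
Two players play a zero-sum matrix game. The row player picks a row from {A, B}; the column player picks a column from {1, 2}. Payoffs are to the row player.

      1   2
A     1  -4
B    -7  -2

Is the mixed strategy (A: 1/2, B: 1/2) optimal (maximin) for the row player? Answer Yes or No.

Yes

Against 1 this mix gives (1/2)·1 + (1/2)·(-7) = -3.
Against 2 this mix gives (1/2)·(-4) + (1/2)·(-2) = -3.
All of the column player's active replies (1, 2) yield -3, and no column does worse for the row player. The mix makes the column player indifferent and guarantees -3, so it is optimal.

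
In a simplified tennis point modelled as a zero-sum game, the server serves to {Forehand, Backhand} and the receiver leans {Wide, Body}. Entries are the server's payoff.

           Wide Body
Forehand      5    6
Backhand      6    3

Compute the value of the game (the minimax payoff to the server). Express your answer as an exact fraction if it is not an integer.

Row minima: Forehand → 5, Backhand → 3; maximin = 5.
Column maxima: Wide → 6, Body → 6; minimax = 6.
5 ≠ 6, so there is no saddle point; optimal play is mixed.
Let the server play Forehand with probability p. Expected payoff against Wide: 5p + 6(1−p) = −p + 6; against Body: 6p + 3(1−p) = 3p + 3.
Setting these equal: −p + 6 = 3p + 3 ⇒ −4p = -3 ⇒ p = 3/4, and the value is (-1)·(3/4) + 6 = 21/4.
For the receiver: with q = P(Wide), equating Forehand's and Backhand's payoffs gives −q + 6 = 3q + 3 ⇒ q = 3/4.

21/4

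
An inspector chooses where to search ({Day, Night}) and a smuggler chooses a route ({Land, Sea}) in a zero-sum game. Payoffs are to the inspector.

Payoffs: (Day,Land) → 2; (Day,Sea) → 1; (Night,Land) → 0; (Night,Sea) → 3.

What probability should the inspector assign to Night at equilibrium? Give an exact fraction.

Row minima: Day → 1, Night → 0; maximin = 1.
Column maxima: Land → 2, Sea → 3; minimax = 2.
1 ≠ 2, so there is no saddle point; optimal play is mixed.
Let the inspector play Day with probability p. Expected payoff against Land: 2p + 0(1−p) = 2p; against Sea: 1p + 3(1−p) = −2p + 3.
Setting these equal: 2p = −2p + 3 ⇒ 4p = 3 ⇒ p = 3/4, and the value is (2)·(3/4) = 3/2.
For the smuggler: with q = P(Land), equating Day's and Night's payoffs gives q + 1 = −3q + 3 ⇒ q = 1/2.

1/4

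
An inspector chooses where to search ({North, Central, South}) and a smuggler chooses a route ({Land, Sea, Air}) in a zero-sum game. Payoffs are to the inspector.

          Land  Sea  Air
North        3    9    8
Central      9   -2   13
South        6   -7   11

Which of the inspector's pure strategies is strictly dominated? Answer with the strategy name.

South

Central gives a strictly higher payoff than South against every column: 9 > 6, -2 > -7, 13 > 11.
So South is strictly dominated and the inspector never plays it.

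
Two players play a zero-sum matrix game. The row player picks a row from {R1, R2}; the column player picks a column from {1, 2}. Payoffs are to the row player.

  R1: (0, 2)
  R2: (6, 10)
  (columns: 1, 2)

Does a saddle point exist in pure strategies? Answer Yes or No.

Row minima: R1 → 0, R2 → 6; maximin = 6.
Column maxima: 1 → 6, 2 → 10; minimax = 6.
maximin = minimax = 6, so a saddle point exists.

Yes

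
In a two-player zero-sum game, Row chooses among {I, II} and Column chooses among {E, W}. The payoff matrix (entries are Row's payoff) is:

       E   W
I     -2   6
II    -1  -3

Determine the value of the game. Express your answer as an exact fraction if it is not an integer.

Row minima: I → -2, II → -3; maximin = -2.
Column maxima: E → -1, W → 6; minimax = -1.
-2 ≠ -1, so there is no saddle point; optimal play is mixed.
Let Row play I with probability p. Expected payoff against E: (-2)p + (-1)(1−p) = −p − 1; against W: 6p + (-3)(1−p) = 9p − 3.
Setting these equal: −p − 1 = 9p − 3 ⇒ −10p = -2 ⇒ p = 1/5, and the value is (-1)·(1/5) − 1 = -6/5.
For Column: with q = P(E), equating I's and II's payoffs gives −8q + 6 = 2q − 3 ⇒ q = 9/10.

-6/5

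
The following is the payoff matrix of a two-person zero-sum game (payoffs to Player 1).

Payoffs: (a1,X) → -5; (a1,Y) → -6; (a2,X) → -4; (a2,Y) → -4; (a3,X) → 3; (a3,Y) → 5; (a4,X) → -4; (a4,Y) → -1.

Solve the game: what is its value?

3

Row minima: a1 → -6, a2 → -4, a3 → 3, a4 → -4; maximin = 3.
Column maxima: X → 3, Y → 5; minimax = 3.
Since maximin = minimax = 3, there is a saddle point and the value is 3.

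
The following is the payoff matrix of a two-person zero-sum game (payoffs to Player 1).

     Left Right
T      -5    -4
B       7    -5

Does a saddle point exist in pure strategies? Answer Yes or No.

Row minima: T → -5, B → -5; maximin = -5.
Column maxima: Left → 7, Right → -4; minimax = -4.
-5 ≠ -4, so no pure-strategy equilibrium exists.

No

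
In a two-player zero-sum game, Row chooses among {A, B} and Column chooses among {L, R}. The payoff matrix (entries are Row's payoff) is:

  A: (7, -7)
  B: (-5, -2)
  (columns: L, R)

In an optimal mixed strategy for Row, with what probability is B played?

14/17

Row minima: A → -7, B → -5; maximin = -5.
Column maxima: L → 7, R → -2; minimax = -2.
-5 ≠ -2, so there is no saddle point; optimal play is mixed.
Let Row play A with probability p. Expected payoff against L: 7p + (-5)(1−p) = 12p − 5; against R: (-7)p + (-2)(1−p) = −5p − 2.
Setting these equal: 12p − 5 = −5p − 2 ⇒ 17p = 3 ⇒ p = 3/17, and the value is (12)·(3/17) − 5 = -49/17.
For Column: with q = P(L), equating A's and B's payoffs gives 14q − 7 = −3q − 2 ⇒ q = 5/17.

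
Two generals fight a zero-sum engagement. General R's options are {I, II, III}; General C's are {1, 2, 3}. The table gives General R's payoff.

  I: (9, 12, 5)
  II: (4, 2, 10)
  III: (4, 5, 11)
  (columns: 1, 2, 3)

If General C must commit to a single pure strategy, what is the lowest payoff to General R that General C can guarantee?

Column maxima: 1 → 9, 2 → 12, 3 → 11.
The smallest of these is 9.

9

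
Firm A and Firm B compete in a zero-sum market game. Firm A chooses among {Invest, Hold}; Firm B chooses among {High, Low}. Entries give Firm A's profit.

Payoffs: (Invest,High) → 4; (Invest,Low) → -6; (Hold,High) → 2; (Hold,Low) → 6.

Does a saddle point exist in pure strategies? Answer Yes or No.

No

Row minima: Invest → -6, Hold → 2; maximin = 2.
Column maxima: High → 4, Low → 6; minimax = 4.
2 ≠ 4, so no pure-strategy equilibrium exists.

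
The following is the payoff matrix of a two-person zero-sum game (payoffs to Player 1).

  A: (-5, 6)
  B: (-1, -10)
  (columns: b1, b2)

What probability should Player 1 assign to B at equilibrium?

Row minima: A → -5, B → -10; maximin = -5.
Column maxima: b1 → -1, b2 → 6; minimax = -1.
-5 ≠ -1, so there is no saddle point; optimal play is mixed.
Let Player 1 play A with probability p. Expected payoff against b1: (-5)p + (-1)(1−p) = −4p − 1; against b2: 6p + (-10)(1−p) = 16p − 10.
Setting these equal: −4p − 1 = 16p − 10 ⇒ −20p = -9 ⇒ p = 9/20, and the value is (-4)·(9/20) − 1 = -14/5.
For Player 2: with q = P(b1), equating A's and B's payoffs gives −11q + 6 = 9q − 10 ⇒ q = 4/5.

11/20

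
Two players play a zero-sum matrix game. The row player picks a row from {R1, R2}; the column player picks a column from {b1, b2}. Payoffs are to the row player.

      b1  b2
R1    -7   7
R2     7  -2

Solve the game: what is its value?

35/23

Row minima: R1 → -7, R2 → -2; maximin = -2.
Column maxima: b1 → 7, b2 → 7; minimax = 7.
-2 ≠ 7, so there is no saddle point; optimal play is mixed.
Let the row player play R1 with probability p. Expected payoff against b1: (-7)p + 7(1−p) = −14p + 7; against b2: 7p + (-2)(1−p) = 9p − 2.
Setting these equal: −14p + 7 = 9p − 2 ⇒ −23p = -9 ⇒ p = 9/23, and the value is (-14)·(9/23) + 7 = 35/23.
For the column player: with q = P(b1), equating R1's and R2's payoffs gives −14q + 7 = 9q − 2 ⇒ q = 9/23.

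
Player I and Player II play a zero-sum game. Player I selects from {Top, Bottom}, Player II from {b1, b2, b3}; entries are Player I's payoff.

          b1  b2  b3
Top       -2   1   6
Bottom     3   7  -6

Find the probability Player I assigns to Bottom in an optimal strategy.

8/17

Row minima: Top → -2, Bottom → -6; maximin = -2.
Column maxima: b1 → 3, b2 → 7, b3 → 6; minimax = 3.
-2 ≠ 3, so there is no saddle point; optimal play is mixed.
b2 is strictly dominated by b1 (it gives Player I strictly more in every row), so Player II never plays it.
On the remaining 2×2 (Top, Bottom vs b1, b3):
Let Player I play Top with probability p. Expected payoff against b1: (-2)p + 3(1−p) = −5p + 3; against b3: 6p + (-6)(1−p) = 12p − 6.
Setting these equal: −5p + 3 = 12p − 6 ⇒ −17p = -9 ⇒ p = 9/17, and the value is (-5)·(9/17) + 3 = 6/17.
For Player II: with q = P(b1), equating Top's and Bottom's payoffs gives −8q + 6 = 9q − 6 ⇒ q = 12/17.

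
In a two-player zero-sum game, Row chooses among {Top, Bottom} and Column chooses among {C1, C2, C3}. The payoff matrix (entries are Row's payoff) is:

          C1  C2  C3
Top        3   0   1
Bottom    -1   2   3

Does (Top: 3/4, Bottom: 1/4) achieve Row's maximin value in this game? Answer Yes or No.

No

Against C1 this mix gives (3/4)·3 + (1/4)·(-1) = 2.
Against C2 this mix gives (3/4)·0 + (1/4)·2 = 1/2.
Against C3 this mix gives (3/4)·1 + (1/4)·3 = 3/2.
Column will play C2, holding Row to 1/2. Shifting weight toward the row that does better against C2 would raise this floor (the equalizing mix achieves 1 against both C2 and C1), so the proposed strategy is not optimal.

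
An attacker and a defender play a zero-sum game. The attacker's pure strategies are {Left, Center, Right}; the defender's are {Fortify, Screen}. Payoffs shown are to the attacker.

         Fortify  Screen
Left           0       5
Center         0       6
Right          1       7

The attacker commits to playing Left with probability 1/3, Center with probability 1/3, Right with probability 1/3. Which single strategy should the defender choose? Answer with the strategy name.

If the defender plays Fortify, the attacker's expected payoff is (1/3)·0 + (1/3)·0 + (1/3)·1 = 1/3.
If the defender plays Screen, the attacker's expected payoff is (1/3)·5 + (1/3)·6 + (1/3)·7 = 6.
The defender minimizes the attacker's payoff; the smallest is 1/3, so the best response is Fortify.

Fortify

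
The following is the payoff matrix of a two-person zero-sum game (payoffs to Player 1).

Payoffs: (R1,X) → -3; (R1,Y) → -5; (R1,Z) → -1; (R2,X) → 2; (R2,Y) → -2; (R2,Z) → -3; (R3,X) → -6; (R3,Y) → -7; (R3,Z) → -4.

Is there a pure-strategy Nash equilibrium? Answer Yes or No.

No

Row minima: R1 → -5, R2 → -3, R3 → -7; maximin = -3.
Column maxima: X → 2, Y → -2, Z → -1; minimax = -2.
-3 ≠ -2, so no pure-strategy equilibrium exists.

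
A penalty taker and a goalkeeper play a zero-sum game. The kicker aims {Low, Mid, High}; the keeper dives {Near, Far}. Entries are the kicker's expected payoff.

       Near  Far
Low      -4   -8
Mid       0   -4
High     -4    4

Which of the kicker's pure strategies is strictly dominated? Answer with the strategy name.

Low

Mid gives a strictly higher payoff than Low against every column: 0 > -4, -4 > -8.
So Low is strictly dominated and the kicker never plays it.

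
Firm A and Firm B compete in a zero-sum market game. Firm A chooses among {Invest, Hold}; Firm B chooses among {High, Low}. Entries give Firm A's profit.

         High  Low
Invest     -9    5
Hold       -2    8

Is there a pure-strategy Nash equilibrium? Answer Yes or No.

Row minima: Invest → -9, Hold → -2; maximin = -2.
Column maxima: High → -2, Low → 8; minimax = -2.
maximin = minimax = -2, so a saddle point exists.

Yes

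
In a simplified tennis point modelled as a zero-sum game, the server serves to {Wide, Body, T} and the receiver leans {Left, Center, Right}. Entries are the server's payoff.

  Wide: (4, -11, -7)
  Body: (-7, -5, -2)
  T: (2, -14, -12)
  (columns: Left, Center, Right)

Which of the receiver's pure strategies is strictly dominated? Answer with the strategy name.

Center holds the server's payoff strictly below Right in every row: -11 < -7, -5 < -2, -14 < -12.
So Right is strictly dominated for the receiver.

Right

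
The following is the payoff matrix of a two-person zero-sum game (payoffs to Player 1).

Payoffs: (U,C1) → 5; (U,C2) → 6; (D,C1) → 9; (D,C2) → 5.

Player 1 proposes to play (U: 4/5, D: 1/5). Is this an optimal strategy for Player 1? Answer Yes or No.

Against C1 this mix gives (4/5)·5 + (1/5)·9 = 29/5.
Against C2 this mix gives (4/5)·6 + (1/5)·5 = 29/5.
All of Player 2's active replies (C1, C2) yield 29/5, and no column does worse for Player 1. The mix makes Player 2 indifferent and guarantees 29/5, so it is optimal.

Yes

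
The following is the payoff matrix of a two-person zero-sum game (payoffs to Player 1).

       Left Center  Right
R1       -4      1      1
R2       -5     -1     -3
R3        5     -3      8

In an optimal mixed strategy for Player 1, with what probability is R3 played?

Row minima: R1 → -4, R2 → -5, R3 → -3; maximin = -3.
Column maxima: Left → 5, Center → 1, Right → 8; minimax = 1.
-3 ≠ 1, so there is no saddle point; optimal play is mixed.
R2 is strictly dominated by R1, so Player 1 never plays it.
Right is strictly dominated by Left (it gives Player 1 strictly more in every row), so Player 2 never plays it.
On the remaining 2×2 (R1, R3 vs Left, Center):
Let Player 1 play R1 with probability p. Expected payoff against Left: (-4)p + 5(1−p) = −9p + 5; against Center: 1p + (-3)(1−p) = 4p − 3.
Setting these equal: −9p + 5 = 4p − 3 ⇒ −13p = -8 ⇒ p = 8/13, and the value is (-9)·(8/13) + 5 = -7/13.
For Player 2: with q = P(Left), equating R1's and R3's payoffs gives −5q + 1 = 8q − 3 ⇒ q = 4/13.

5/13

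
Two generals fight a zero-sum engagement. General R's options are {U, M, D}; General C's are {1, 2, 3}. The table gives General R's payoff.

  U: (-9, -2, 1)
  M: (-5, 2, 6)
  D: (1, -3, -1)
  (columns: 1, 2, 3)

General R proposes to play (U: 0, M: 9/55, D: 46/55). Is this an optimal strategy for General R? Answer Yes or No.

Against 1 this mix gives (9/55)·(-5) + (46/55)·1 = 1/55.
Against 2 this mix gives (9/55)·2 + (46/55)·(-3) = -24/11.
Against 3 this mix gives (9/55)·6 + (46/55)·(-1) = 8/55.
General C will play 2, holding General R to -24/11. Shifting weight toward the row that does better against 2 would raise this floor (the equalizing mix achieves -13/11 against both 2 and 1), so the proposed strategy is not optimal.

No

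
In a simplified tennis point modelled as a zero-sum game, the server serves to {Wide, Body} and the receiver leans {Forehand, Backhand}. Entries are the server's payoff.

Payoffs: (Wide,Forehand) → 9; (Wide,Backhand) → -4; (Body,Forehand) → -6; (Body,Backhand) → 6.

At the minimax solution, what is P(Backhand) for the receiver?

Row minima: Wide → -4, Body → -6; maximin = -4.
Column maxima: Forehand → 9, Backhand → 6; minimax = 6.
-4 ≠ 6, so there is no saddle point; optimal play is mixed.
Let the server play Wide with probability p. Expected payoff against Forehand: 9p + (-6)(1−p) = 15p − 6; against Backhand: (-4)p + 6(1−p) = −10p + 6.
Setting these equal: 15p − 6 = −10p + 6 ⇒ 25p = 12 ⇒ p = 12/25, and the value is (15)·(12/25) − 6 = 6/5.
For the receiver: with q = P(Forehand), equating Wide's and Body's payoffs gives 13q − 4 = −12q + 6 ⇒ q = 2/5.

3/5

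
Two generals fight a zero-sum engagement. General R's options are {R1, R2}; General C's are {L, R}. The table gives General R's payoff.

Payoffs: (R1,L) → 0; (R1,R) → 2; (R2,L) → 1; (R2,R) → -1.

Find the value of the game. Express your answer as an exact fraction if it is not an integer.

Row minima: R1 → 0, R2 → -1; maximin = 0.
Column maxima: L → 1, R → 2; minimax = 1.
0 ≠ 1, so there is no saddle point; optimal play is mixed.
Let General R play R1 with probability p. Expected payoff against L: 0p + 1(1−p) = −p + 1; against R: 2p + (-1)(1−p) = 3p − 1.
Setting these equal: −p + 1 = 3p − 1 ⇒ −4p = -2 ⇒ p = 1/2, and the value is (-1)·(1/2) + 1 = 1/2.
For General C: with q = P(L), equating R1's and R2's payoffs gives −2q + 2 = 2q − 1 ⇒ q = 3/4.

1/2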